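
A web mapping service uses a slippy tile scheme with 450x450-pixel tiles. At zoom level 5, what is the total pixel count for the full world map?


tiles per axis = 2^5 = 32
total tiles = 32^2 = 1024
pixels per axis = 32 * 450 = 14400
total pixels = 14400^2 = 207360000

207360000 pixels


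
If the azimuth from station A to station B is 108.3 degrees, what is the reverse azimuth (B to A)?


back azimuth = (108.3 + 180) mod 360 = 288.3 degrees

288.3 degrees


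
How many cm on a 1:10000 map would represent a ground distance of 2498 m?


map_cm = 2498 * 100 / 10000 = 24.98 cm

24.98 cm


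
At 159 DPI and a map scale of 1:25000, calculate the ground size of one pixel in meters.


pixel_cm = 2.54 / 159 ≈ 0.015975 cm
ground = pixel_cm * 25000 / 100 = 2.54 * 25000 / (159 * 100) = 63500 / 15900 ≈ 3.99 m

3.99 m


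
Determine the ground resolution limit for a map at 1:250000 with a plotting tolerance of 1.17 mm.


ground = 1.17 mm * 250000 / 1000 = 292.5 m

292.5 m


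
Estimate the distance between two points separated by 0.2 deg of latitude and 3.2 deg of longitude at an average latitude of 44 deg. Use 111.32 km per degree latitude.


dlat_km = 0.2 * 111.32 = 22.264
dlon_km = 3.2 * 111.32 * cos(44) ≈ 256.246
dist = sqrt(22.264^2 + 256.246^2) ≈ 257.2 km

257.2 km


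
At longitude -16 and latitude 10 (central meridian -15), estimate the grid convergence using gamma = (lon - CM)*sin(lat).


gamma = (-16 - -15) * sin(10) = -1 * 0.173648 = -0.174 degrees

-0.174 degrees


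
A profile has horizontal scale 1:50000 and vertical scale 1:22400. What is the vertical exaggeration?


VE = horizontal_scale / vertical_scale = 50000 / 22400 ≈ 2.2

2.2x


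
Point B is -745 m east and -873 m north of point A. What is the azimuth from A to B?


az = atan2(-745, -873) = -139.5 deg
adjusted to 0-360: 220.5 degrees

220.5 degrees


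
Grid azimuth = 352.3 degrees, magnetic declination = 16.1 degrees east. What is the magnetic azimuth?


magnetic azimuth = grid azimuth - declination (east +ve)
mag_az = 352.3 - 16.1 = 336.2 degrees

336.2 degrees


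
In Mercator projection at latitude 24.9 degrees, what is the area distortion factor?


area_distortion = 1/cos^2(24.9) = 1.215

1.215


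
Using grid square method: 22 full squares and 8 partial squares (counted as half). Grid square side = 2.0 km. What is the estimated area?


effective squares = 22 + 8 * 0.5 = 26.0
area = 26.0 * 4.0 = 104.0 km^2

104.0 km^2


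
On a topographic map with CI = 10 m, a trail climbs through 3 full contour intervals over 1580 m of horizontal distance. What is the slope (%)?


elevation change = 3 * 10 = 30 m
slope = 30 / 1580 * 100 = 1.9%

1.9%


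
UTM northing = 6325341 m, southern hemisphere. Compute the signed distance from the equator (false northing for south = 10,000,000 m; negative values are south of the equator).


For southern: actual = 6325341 - 10000000 = -3674659 m

-3674659 m


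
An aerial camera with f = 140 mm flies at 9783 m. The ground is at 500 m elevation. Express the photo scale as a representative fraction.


scale = f / (H - h) = 140 mm / 9283 m = 140 / 9283000 = 1:66307

1:66307


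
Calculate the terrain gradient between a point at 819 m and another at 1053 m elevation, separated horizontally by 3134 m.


gradient = (1053 - 819) / 3134 = 234 / 3134 = 0.0747

0.0747


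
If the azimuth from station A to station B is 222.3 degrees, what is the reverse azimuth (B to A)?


back azimuth = (222.3 + 180) mod 360 = 42.3 degrees

42.3 degrees


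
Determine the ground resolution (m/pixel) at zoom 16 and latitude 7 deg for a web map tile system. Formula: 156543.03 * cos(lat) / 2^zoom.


res = 156543.03 * cos(7) / 2^16 = 156543.03 * 0.99254615 / 65536 = 2.37 m/pixel

2.37 m/pixel


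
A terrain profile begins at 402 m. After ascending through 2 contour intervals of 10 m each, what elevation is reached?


elevation = 402 + 2 * 10 = 422 m

422 m


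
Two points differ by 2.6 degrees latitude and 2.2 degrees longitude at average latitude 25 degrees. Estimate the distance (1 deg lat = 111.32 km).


dlat_km = 2.6 * 111.32 = 289.432
dlon_km = 2.2 * 111.32 * cos(25) ≈ 221.958
dist = sqrt(289.432^2 + 221.958^2) ≈ 364.7 km

364.7 km


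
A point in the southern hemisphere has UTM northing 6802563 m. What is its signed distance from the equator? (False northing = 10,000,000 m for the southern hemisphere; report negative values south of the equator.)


For southern: actual = 6802563 - 10000000 = -3197437 m

-3197437 m


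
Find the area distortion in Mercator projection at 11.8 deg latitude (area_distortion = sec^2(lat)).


area_distortion = 1/cos^2(11.8) = 1.044

1.044


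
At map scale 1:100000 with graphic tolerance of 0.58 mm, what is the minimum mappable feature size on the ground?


ground = 0.58 mm * 100000 / 1000 = 58.0 m

58.0 m


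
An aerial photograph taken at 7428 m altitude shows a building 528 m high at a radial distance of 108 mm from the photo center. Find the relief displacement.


d = h * r / H = 528 * 108 / 7428 = 7.68 mm

7.68 mm


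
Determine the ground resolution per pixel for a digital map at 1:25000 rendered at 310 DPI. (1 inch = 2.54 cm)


pixel_cm = 2.54 / 310 ≈ 0.008194 cm
ground = pixel_cm * 25000 / 100 = 2.54 * 25000 / (310 * 100) = 63500 / 31000 ≈ 2.05 m

2.05 m


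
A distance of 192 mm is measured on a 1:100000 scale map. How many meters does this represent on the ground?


ground = 192 mm * 100000 / 1000 = 19200.0 m

19200.0 m


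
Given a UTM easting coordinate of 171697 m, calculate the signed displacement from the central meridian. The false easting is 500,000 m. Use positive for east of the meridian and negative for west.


displacement = 171697 - 500000 = -328303 m

-328303 m


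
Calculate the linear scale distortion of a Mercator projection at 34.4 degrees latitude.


SF = 1 / cos(34.4) = 1 / 0.825113 = 1.212

1.212


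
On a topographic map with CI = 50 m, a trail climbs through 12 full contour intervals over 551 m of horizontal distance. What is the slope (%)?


elevation change = 12 * 50 = 600 m
slope = 600 / 551 * 100 = 108.9%

108.9%


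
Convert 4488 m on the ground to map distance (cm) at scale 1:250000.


map_cm = 4488 * 100 / 250000 = 1.7952 cm ≈ 1.8 cm

1.8 cm


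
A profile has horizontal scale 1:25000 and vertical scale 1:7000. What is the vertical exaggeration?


VE = horizontal_scale / vertical_scale = 25000 / 7000 ≈ 3.6

3.6x


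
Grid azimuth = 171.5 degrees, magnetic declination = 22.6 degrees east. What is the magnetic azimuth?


magnetic azimuth = grid azimuth - declination (east +ve)
mag_az = 171.5 - 22.6 = 148.9 degrees

148.9 degrees


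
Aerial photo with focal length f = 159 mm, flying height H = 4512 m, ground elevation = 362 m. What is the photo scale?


scale = f / (H - h) = 159 mm / 4150 m = 159 / 4150000 = 1:26101

1:26101


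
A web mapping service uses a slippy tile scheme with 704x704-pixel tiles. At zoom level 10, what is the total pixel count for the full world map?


tiles per axis = 2^10 = 1024
total tiles = 1024^2 = 1048576
pixels per axis = 1024 * 704 = 720896
total pixels = 720896^2 = 519691042816

519691042816 pixels


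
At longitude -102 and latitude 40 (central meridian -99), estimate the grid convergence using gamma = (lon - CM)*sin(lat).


gamma = (-102 - -99) * sin(40) = -3 * 0.642788 = -1.928 degrees

-1.928 degrees


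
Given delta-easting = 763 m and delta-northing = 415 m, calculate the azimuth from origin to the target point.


az = atan2(763, 415) = 61.5 deg
adjusted to 0-360: 61.5 degrees

61.5 degrees


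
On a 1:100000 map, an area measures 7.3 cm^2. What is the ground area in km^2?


ground_area = 7.3 * (100000/100)^2 = 7300000.0 m^2 = 7.3 km^2

7.3 km^2


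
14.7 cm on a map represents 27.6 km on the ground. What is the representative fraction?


ground = 27.6 km = 2760000 cm; RF denominator = ground / map = 2760000 / 14.7 ≈ 187755; RF = 1:187755

1:187755


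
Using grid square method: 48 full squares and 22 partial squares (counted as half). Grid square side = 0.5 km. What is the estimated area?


effective squares = 48 + 22 * 0.5 = 59.0
area = 59.0 * 0.25 = 14.75 km^2

14.75 km^2


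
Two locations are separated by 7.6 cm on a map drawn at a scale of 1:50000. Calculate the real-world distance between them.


ground = 7.6 cm * 50000 / 100 = 3800.0 m = 3.8 km

3.8 km


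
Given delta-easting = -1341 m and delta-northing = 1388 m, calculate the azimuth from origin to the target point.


az = atan2(-1341, 1388) = -44.0 deg
adjusted to 0-360: 316.0 degrees

316.0 degrees


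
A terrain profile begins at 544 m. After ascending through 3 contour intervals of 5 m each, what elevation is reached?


elevation = 544 + 3 * 5 = 559 m

559 m


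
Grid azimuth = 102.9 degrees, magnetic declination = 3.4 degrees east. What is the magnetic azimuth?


magnetic azimuth = grid azimuth - declination (east +ve)
mag_az = 102.9 - 3.4 = 99.5 degrees

99.5 degrees


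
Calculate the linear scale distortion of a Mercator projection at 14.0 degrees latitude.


SF = 1 / cos(14.0) = 1 / 0.970296 = 1.031

1.031


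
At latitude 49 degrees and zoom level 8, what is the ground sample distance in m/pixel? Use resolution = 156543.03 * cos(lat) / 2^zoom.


res = 156543.03 * cos(49) / 2^8 = 156543.03 * 0.65605903 / 256 = 401.18 m/pixel

401.18 m/pixel


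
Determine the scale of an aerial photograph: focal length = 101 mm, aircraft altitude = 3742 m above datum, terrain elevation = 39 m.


scale = f / (H - h) = 101 mm / 3703 m = 101 / 3703000 = 1:36663

1:36663


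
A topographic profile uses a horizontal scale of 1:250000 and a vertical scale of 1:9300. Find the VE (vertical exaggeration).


VE = horizontal_scale / vertical_scale = 250000 / 9300 ≈ 26.9

26.9x


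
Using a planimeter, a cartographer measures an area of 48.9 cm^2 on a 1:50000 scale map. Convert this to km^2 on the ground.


ground_area = 48.9 * (50000/100)^2 = 12225000.0 m^2 = 12.225 km^2

12.225 km^2


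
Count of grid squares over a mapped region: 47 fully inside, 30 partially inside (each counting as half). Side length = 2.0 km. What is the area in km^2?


effective squares = 47 + 30 * 0.5 = 62.0
area = 62.0 * 4.0 = 248.0 km^2

248.0 km^2


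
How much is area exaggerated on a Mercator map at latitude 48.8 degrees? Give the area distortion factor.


area_distortion = 1/cos^2(48.8) = 2.305

2.305


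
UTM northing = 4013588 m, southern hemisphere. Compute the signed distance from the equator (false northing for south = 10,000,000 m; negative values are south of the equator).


For southern: actual = 4013588 - 10000000 = -5986412 m

-5986412 m


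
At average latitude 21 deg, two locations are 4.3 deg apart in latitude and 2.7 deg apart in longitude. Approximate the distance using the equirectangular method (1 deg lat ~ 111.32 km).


dlat_km = 4.3 * 111.32 = 478.676
dlon_km = 2.7 * 111.32 * cos(21) ≈ 280.601
dist = sqrt(478.676^2 + 280.601^2) ≈ 554.9 km

554.9 km


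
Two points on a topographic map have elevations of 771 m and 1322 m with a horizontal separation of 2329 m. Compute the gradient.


gradient = (1322 - 771) / 2329 = 551 / 2329 = 0.2366

0.2366


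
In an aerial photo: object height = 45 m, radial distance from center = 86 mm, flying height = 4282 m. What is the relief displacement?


d = h * r / H = 45 * 86 / 4282 = 0.9 mm

0.9 mm


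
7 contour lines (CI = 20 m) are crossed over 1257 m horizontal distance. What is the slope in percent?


elevation change = 7 * 20 = 140 m
slope = 140 / 1257 * 100 = 11.1%

11.1%


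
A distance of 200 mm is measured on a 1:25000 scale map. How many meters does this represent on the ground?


ground = 200 mm * 25000 / 1000 = 5000.0 m

5000.0 m


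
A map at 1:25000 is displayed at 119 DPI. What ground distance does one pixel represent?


pixel_cm = 2.54 / 119 ≈ 0.021345 cm
ground = pixel_cm * 25000 / 100 = 2.54 * 25000 / (119 * 100) = 63500 / 11900 ≈ 5.34 m

5.34 m


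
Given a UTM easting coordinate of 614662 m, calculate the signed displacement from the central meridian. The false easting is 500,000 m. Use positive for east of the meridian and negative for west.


displacement = 614662 - 500000 = 114662 m

114662 m


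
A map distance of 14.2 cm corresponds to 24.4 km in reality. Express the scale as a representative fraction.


ground = 24.4 km = 2440000 cm; RF denominator = ground / map = 2440000 / 14.2 ≈ 171831; RF = 1:171831

1:171831


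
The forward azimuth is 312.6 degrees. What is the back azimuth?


back azimuth = (312.6 + 180) mod 360 = 132.6 degrees

132.6 degrees


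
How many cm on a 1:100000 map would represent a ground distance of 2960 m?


map_cm = 2960 * 100 / 100000 = 2.96 cm

2.96 cm


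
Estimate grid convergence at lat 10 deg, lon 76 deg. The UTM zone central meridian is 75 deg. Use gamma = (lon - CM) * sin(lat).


gamma = (76 - 75) * sin(10) = 1 * 0.173648 = 0.174 degrees

0.174 degrees


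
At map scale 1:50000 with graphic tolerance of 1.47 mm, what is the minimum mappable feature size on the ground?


ground = 1.47 mm * 50000 / 1000 = 73.5 m

73.5 m


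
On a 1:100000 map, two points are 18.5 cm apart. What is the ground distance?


ground = 18.5 cm * 100000 / 100 = 18500.0 m = 18.5 km

18.5 km


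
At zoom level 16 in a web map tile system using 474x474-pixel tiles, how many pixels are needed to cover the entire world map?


tiles per axis = 2^16 = 65536
total tiles = 65536^2 = 4294967296
pixels per axis = 65536 * 474 = 31064064
total pixels = 31064064^2 = 964976072196096

964976072196096 pixels


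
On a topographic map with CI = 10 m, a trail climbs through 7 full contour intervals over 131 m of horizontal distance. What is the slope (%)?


elevation change = 7 * 10 = 70 m
slope = 70 / 131 * 100 = 53.4%

53.4%


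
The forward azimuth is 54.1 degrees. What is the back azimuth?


back azimuth = (54.1 + 180) mod 360 = 234.1 degrees

234.1 degrees


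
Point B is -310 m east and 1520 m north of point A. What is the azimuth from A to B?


az = atan2(-310, 1520) = -11.5 deg
adjusted to 0-360: 348.5 degrees

348.5 degrees


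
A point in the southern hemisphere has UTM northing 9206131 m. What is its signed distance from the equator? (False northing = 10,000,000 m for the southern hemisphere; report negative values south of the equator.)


For southern: actual = 9206131 - 10000000 = -793869 m

-793869 m


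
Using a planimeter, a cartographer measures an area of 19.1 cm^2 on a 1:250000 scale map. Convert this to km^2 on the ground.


ground_area = 19.1 * (250000/100)^2 = 119375000.0 m^2 = 119.375 km^2

119.375 km^2


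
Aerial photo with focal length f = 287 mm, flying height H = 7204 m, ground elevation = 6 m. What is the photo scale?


scale = f / (H - h) = 287 mm / 7198 m = 287 / 7198000 = 1:25080

1:25080


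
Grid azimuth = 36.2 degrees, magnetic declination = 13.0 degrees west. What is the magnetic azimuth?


magnetic azimuth = grid azimuth - declination (east +ve)
mag_az = 36.2 - -13.0 = 49.2 degrees

49.2 degrees


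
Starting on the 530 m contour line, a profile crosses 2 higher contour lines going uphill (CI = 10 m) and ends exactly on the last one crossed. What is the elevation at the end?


elevation = 530 + 2 * 10 = 550 m

550 m


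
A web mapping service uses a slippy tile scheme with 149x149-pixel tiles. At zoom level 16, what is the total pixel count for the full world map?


tiles per axis = 2^16 = 65536
total tiles = 65536^2 = 4294967296
pixels per axis = 65536 * 149 = 9764864
total pixels = 9764864^2 = 95352568938496

95352568938496 pixels


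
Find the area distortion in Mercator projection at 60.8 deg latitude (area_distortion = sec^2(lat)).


area_distortion = 1/cos^2(60.8) = 4.202

4.202


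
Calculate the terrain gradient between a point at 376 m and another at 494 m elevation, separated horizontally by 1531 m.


gradient = (494 - 376) / 1531 = 118 / 1531 = 0.0771

0.0771


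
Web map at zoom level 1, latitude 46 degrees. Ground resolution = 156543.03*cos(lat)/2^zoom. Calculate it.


res = 156543.03 * cos(46) / 2^1 = 156543.03 * 0.69465837 / 2 = 54371.96 m/pixel

54371.96 m/pixel


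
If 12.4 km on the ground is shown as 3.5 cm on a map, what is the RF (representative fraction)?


ground = 12.4 km = 1240000 cm; RF denominator = ground / map = 1240000 / 3.5 ≈ 354286; RF = 1:354286

1:354286


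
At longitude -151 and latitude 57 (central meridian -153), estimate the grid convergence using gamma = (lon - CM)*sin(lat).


gamma = (-151 - -153) * sin(57) = 2 * 0.838671 = 1.677 degrees

1.677 degrees


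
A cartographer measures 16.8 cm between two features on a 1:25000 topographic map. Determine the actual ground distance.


ground = 16.8 cm * 25000 / 100 = 4200.0 m = 4.2 km

4.2 km


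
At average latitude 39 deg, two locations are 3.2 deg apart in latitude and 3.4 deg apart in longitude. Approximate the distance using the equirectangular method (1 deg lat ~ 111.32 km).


dlat_km = 3.2 * 111.32 = 356.224
dlon_km = 3.4 * 111.32 * cos(39) ≈ 294.14
dist = sqrt(356.224^2 + 294.14^2) ≈ 462.0 km

462.0 km


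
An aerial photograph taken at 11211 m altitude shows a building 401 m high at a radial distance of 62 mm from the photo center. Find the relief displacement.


d = h * r / H = 401 * 62 / 11211 = 2.22 mm

2.22 mm


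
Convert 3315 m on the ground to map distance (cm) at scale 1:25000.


map_cm = 3315 * 100 / 25000 = 13.26 cm

13.26 cm


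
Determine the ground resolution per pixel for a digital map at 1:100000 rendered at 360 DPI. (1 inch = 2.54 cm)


pixel_cm = 2.54 / 360 ≈ 0.007056 cm
ground = pixel_cm * 100000 / 100 = 2.54 * 100000 / (360 * 100) = 254000 / 36000 ≈ 7.06 m

7.06 m


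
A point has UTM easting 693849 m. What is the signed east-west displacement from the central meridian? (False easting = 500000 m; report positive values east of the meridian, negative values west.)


displacement = 693849 - 500000 = 193849 m

193849 m


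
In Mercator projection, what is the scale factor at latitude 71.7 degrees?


SF = 1 / cos(71.7) = 1 / 0.313992 = 3.185

3.185


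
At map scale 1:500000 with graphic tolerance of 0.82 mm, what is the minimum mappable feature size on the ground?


ground = 0.82 mm * 500000 / 1000 = 410.0 m

410.0 m


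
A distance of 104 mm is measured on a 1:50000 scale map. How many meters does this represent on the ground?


ground = 104 mm * 50000 / 1000 = 5200.0 m

5200.0 m


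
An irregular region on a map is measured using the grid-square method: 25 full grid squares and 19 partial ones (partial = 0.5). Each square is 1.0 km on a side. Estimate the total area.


effective squares = 25 + 19 * 0.5 = 34.5
area = 34.5 * 1.0 = 34.5 km^2

34.5 km^2


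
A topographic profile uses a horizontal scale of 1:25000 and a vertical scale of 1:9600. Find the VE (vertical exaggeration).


VE = horizontal_scale / vertical_scale = 25000 / 9600 ≈ 2.6

2.6x


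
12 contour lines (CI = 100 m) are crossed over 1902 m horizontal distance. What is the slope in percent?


elevation change = 12 * 100 = 1200 m
slope = 1200 / 1902 * 100 = 63.1%

63.1%


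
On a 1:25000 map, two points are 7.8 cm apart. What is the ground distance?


ground = 7.8 cm * 25000 / 100 = 1950.0 m = 1.95 km

1.95 km


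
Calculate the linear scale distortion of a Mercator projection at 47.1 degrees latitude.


SF = 1 / cos(47.1) = 1 / 0.680721 = 1.469

1.469


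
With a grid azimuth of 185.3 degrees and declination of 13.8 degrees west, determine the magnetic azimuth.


magnetic azimuth = grid azimuth - declination (east +ve)
mag_az = 185.3 - -13.8 = 199.1 degrees

199.1 degrees


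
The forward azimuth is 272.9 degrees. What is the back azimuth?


back azimuth = (272.9 + 180) mod 360 = 92.9 degrees

92.9 degrees


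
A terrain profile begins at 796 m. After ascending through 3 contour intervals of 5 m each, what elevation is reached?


elevation = 796 + 3 * 5 = 811 m

811 m


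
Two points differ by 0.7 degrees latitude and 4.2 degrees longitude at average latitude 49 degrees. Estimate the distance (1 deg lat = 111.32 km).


dlat_km = 0.7 * 111.32 = 77.924
dlon_km = 4.2 * 111.32 * cos(49) ≈ 306.736
dist = sqrt(77.924^2 + 306.736^2) ≈ 316.5 km

316.5 km


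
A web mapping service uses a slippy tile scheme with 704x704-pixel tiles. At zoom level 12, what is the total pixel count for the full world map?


tiles per axis = 2^12 = 4096
total tiles = 4096^2 = 16777216
pixels per axis = 4096 * 704 = 2883584
total pixels = 2883584^2 = 8315056685056

8315056685056 pixels


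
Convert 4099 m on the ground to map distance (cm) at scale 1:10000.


map_cm = 4099 * 100 / 10000 = 40.99 cm

40.99 cm


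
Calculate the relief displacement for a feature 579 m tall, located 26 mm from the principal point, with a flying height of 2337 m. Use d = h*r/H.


d = h * r / H = 579 * 26 / 2337 = 6.44 mm

6.44 mm


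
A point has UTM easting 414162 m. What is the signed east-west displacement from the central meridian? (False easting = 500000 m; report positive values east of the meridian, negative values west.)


displacement = 414162 - 500000 = -85838 m

-85838 m


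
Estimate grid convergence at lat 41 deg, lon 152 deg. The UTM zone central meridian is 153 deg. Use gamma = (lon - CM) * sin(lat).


gamma = (152 - 153) * sin(41) = -1 * 0.656059 = -0.656 degrees

-0.656 degrees


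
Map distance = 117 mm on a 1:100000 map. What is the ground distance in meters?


ground = 117 mm * 100000 / 1000 = 11700.0 m

11700.0 m


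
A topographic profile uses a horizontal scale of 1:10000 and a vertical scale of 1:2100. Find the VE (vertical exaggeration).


VE = horizontal_scale / vertical_scale = 10000 / 2100 ≈ 4.8

4.8x


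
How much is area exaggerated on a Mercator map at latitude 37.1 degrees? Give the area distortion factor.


area_distortion = 1/cos^2(37.1) = 1.572

1.572


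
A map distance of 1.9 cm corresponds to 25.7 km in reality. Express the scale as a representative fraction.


ground = 25.7 km = 2570000 cm; RF denominator = ground / map = 2570000 / 1.9 ≈ 1352632; RF = 1:1352632

1:1352632


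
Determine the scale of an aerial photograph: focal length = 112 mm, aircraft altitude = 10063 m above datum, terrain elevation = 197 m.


scale = f / (H - h) = 112 mm / 9866 m = 112 / 9866000 = 1:88089

1:88089


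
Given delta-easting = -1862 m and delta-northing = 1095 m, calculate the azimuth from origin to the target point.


az = atan2(-1862, 1095) = -59.5 deg
adjusted to 0-360: 300.5 degrees

300.5 degrees


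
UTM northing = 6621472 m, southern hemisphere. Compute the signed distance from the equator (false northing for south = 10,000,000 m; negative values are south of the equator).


For southern: actual = 6621472 - 10000000 = -3378528 m

-3378528 m


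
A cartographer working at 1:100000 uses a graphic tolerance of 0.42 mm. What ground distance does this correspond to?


ground = 0.42 mm * 100000 / 1000 = 42.0 m

42.0 m


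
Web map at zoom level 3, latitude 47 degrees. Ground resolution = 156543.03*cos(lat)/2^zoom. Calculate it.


res = 156543.03 * cos(47) / 2^3 = 156543.03 * 0.68199836 / 8 = 13345.26 m/pixel

13345.26 m/pixel


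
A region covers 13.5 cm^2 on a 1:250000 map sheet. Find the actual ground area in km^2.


ground_area = 13.5 * (250000/100)^2 = 84375000.0 m^2 = 84.375 km^2

84.375 km^2


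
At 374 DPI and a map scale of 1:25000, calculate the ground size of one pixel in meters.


pixel_cm = 2.54 / 374 ≈ 0.006791 cm
ground = pixel_cm * 25000 / 100 = 2.54 * 25000 / (374 * 100) = 63500 / 37400 ≈ 1.7 m

1.7 m


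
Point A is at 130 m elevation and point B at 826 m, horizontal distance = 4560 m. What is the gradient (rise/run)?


gradient = (826 - 130) / 4560 = 696 / 4560 = 0.1526

0.1526


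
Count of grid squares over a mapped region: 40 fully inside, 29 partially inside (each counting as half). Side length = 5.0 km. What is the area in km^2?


effective squares = 40 + 29 * 0.5 = 54.5
area = 54.5 * 25.0 = 1362.5 km^2

1362.5 km^2


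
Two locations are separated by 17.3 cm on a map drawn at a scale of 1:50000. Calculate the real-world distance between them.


ground = 17.3 cm * 50000 / 100 = 8650.0 m = 8.65 km

8.65 km


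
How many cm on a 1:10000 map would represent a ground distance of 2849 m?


map_cm = 2849 * 100 / 10000 = 28.49 cm

28.49 cm


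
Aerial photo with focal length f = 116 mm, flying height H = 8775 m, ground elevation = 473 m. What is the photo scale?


scale = f / (H - h) = 116 mm / 8302 m = 116 / 8302000 = 1:71569

1:71569


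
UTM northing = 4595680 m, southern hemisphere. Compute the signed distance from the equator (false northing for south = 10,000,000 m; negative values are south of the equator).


For southern: actual = 4595680 - 10000000 = -5404320 m

-5404320 m


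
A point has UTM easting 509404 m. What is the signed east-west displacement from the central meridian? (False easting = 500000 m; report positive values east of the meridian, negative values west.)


displacement = 509404 - 500000 = 9404 m

9404 m


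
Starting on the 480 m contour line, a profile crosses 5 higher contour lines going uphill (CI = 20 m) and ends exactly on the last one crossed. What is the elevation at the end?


elevation = 480 + 5 * 20 = 580 m

580 m


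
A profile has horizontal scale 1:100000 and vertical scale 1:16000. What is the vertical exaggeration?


VE = horizontal_scale / vertical_scale = 100000 / 16000 = 6.25

6.25x


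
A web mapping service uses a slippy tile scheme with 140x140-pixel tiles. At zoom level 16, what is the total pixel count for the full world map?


tiles per axis = 2^16 = 65536
total tiles = 65536^2 = 4294967296
pixels per axis = 65536 * 140 = 9175040
total pixels = 9175040^2 = 84181359001600

84181359001600 pixels


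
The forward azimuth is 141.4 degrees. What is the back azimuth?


back azimuth = (141.4 + 180) mod 360 = 321.4 degrees

321.4 degrees


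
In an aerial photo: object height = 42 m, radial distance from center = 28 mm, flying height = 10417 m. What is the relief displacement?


d = h * r / H = 42 * 28 / 10417 = 0.11 mm

0.11 mm


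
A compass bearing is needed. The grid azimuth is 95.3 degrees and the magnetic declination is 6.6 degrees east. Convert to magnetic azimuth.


magnetic azimuth = grid azimuth - declination (east +ve)
mag_az = 95.3 - 6.6 = 88.7 degrees

88.7 degrees


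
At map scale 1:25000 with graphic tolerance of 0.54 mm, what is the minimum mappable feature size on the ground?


ground = 0.54 mm * 25000 / 1000 = 13.5 m

13.5 m


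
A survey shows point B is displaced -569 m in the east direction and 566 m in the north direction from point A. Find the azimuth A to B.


az = atan2(-569, 566) = -45.2 deg
adjusted to 0-360: 314.8 degrees

314.8 degrees


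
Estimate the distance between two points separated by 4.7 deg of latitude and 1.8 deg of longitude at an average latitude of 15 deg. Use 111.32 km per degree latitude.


dlat_km = 4.7 * 111.32 = 523.204
dlon_km = 1.8 * 111.32 * cos(15) ≈ 193.548
dist = sqrt(523.204^2 + 193.548^2) ≈ 557.9 km

557.9 km


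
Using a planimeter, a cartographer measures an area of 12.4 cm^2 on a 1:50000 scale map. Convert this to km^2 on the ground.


ground_area = 12.4 * (50000/100)^2 = 3100000.0 m^2 = 3.1 km^2

3.1 km^2


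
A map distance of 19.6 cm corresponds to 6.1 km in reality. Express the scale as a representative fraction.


ground = 6.1 km = 610000 cm; RF denominator = ground / map = 610000 / 19.6 ≈ 31122; RF = 1:31122

1:31122


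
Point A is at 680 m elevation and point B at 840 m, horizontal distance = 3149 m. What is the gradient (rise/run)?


gradient = (840 - 680) / 3149 = 160 / 3149 = 0.0508

0.0508


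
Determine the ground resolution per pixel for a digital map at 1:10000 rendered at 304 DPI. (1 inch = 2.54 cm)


pixel_cm = 2.54 / 304 ≈ 0.008355 cm
ground = pixel_cm * 10000 / 100 = 2.54 * 10000 / (304 * 100) = 25400 / 30400 ≈ 0.84 m

0.84 m


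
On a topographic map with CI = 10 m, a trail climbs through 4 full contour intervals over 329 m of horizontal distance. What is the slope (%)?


elevation change = 4 * 10 = 40 m
slope = 40 / 329 * 100 = 12.2%

12.2%


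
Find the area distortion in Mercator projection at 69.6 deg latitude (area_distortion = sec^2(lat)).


area_distortion = 1/cos^2(69.6) = 8.23

8.23


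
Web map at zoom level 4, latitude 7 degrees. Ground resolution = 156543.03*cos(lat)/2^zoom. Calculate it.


res = 156543.03 * cos(7) / 2^4 = 156543.03 * 0.99254615 / 16 = 9711.01 m/pixel

9711.01 m/pixel


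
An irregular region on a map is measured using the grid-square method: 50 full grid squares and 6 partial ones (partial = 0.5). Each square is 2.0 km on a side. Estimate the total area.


effective squares = 50 + 6 * 0.5 = 53.0
area = 53.0 * 4.0 = 212.0 km^2

212.0 km^2


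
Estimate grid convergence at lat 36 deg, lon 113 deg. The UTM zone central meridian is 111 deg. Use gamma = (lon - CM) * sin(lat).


gamma = (113 - 111) * sin(36) = 2 * 0.587785 = 1.176 degrees

1.176 degrees


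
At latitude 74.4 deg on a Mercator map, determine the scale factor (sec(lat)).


SF = 1 / cos(74.4) = 1 / 0.26892 = 3.719

3.719


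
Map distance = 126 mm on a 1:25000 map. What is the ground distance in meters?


ground = 126 mm * 25000 / 1000 = 3150.0 m

3150.0 m


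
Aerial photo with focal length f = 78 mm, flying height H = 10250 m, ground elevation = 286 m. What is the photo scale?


scale = f / (H - h) = 78 mm / 9964 m = 78 / 9964000 = 1:127744

1:127744


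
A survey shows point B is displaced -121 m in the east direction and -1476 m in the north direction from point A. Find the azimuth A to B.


az = atan2(-121, -1476) = -175.3 deg
adjusted to 0-360: 184.7 degrees

184.7 degrees


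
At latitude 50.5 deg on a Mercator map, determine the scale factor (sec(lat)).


SF = 1 / cos(50.5) = 1 / 0.636078 = 1.572

1.572


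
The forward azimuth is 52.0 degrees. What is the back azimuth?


back azimuth = (52.0 + 180) mod 360 = 232.0 degrees

232.0 degrees


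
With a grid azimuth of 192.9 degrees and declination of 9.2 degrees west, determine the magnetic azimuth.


magnetic azimuth = grid azimuth - declination (east +ve)
mag_az = 192.9 - -9.2 = 202.1 degrees

202.1 degrees


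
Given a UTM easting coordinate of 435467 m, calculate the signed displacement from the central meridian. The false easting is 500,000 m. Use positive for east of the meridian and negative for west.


displacement = 435467 - 500000 = -64533 m

-64533 m


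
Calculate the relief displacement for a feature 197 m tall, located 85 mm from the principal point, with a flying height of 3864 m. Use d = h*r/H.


d = h * r / H = 197 * 85 / 3864 = 4.33 mm

4.33 mm


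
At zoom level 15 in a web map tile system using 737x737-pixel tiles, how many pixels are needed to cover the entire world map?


tiles per axis = 2^15 = 32768
total tiles = 32768^2 = 1073741824
pixels per axis = 32768 * 737 = 24150016
total pixels = 24150016^2 = 583223272800256

583223272800256 pixels


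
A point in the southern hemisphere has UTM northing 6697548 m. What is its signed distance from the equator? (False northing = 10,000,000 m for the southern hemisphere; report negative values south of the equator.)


For southern: actual = 6697548 - 10000000 = -3302452 m

-3302452 m


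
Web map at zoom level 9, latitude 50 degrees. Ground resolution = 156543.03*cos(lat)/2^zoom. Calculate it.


res = 156543.03 * cos(50) / 2^9 = 156543.03 * 0.64278761 / 512 = 196.53 m/pixel

196.53 m/pixel


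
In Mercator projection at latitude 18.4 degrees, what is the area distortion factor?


area_distortion = 1/cos^2(18.4) = 1.111

1.111


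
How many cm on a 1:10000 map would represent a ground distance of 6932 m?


map_cm = 6932 * 100 / 10000 = 69.32 cm

69.32 cm


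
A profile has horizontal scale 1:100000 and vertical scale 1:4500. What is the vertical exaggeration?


VE = horizontal_scale / vertical_scale = 100000 / 4500 ≈ 22.2

22.2x


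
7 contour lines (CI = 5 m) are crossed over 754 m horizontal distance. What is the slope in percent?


elevation change = 7 * 5 = 35 m
slope = 35 / 754 * 100 = 4.6%

4.6%


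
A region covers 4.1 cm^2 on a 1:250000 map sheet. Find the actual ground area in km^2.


ground_area = 4.1 * (250000/100)^2 = 25625000.0 m^2 = 25.625 km^2

25.625 km^2


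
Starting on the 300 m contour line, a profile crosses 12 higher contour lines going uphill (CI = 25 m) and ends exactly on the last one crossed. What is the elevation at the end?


elevation = 300 + 12 * 25 = 600 m

600 m


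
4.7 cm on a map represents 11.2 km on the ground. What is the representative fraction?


ground = 11.2 km = 1120000 cm; RF denominator = ground / map = 1120000 / 4.7 ≈ 238298; RF = 1:238298

1:238298


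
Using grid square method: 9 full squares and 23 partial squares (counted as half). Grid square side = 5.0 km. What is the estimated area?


effective squares = 9 + 23 * 0.5 = 20.5
area = 20.5 * 25.0 = 512.5 km^2

512.5 km^2


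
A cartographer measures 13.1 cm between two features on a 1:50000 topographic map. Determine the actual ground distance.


ground = 13.1 cm * 50000 / 100 = 6550.0 m = 6.55 km

6.55 km


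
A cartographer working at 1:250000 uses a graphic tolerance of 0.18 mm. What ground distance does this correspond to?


ground = 0.18 mm * 250000 / 1000 = 45.0 m

45.0 m


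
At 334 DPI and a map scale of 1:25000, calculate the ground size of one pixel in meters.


pixel_cm = 2.54 / 334 ≈ 0.007605 cm
ground = pixel_cm * 25000 / 100 = 2.54 * 25000 / (334 * 100) = 63500 / 33400 ≈ 1.9 m

1.9 m


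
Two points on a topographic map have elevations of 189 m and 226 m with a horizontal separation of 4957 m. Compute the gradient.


gradient = (226 - 189) / 4957 = 37 / 4957 = 0.0075

0.0075


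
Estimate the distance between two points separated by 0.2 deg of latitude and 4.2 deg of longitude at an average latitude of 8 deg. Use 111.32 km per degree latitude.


dlat_km = 0.2 * 111.32 = 22.264
dlon_km = 4.2 * 111.32 * cos(8) ≈ 462.994
dist = sqrt(22.264^2 + 462.994^2) ≈ 463.5 km

463.5 km


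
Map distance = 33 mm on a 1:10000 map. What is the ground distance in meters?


ground = 33 mm * 10000 / 1000 = 330.0 m

330.0 m


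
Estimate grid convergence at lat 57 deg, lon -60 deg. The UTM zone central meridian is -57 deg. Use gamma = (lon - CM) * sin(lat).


gamma = (-60 - -57) * sin(57) = -3 * 0.838671 = -2.516 degrees

-2.516 degrees


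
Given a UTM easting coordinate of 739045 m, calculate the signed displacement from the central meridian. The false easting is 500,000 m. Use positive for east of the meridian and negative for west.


displacement = 739045 - 500000 = 239045 m

239045 m


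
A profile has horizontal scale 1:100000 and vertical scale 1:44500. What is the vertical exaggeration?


VE = horizontal_scale / vertical_scale = 100000 / 44500 ≈ 2.2

2.2x


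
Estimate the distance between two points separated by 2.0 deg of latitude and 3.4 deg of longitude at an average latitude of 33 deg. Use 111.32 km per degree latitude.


dlat_km = 2.0 * 111.32 = 222.64
dlon_km = 3.4 * 111.32 * cos(33) ≈ 317.427
dist = sqrt(222.64^2 + 317.427^2) ≈ 387.7 km

387.7 km


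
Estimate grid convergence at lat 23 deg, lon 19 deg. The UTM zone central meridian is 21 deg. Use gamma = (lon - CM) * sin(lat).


gamma = (19 - 21) * sin(23) = -2 * 0.390731 = -0.781 degrees

-0.781 degrees


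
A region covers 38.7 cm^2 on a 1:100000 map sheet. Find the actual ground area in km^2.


ground_area = 38.7 * (100000/100)^2 = 38700000.0 m^2 = 38.7 km^2

38.7 km^2


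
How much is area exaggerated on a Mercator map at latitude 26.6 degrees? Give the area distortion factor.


area_distortion = 1/cos^2(26.6) = 1.251

1.251


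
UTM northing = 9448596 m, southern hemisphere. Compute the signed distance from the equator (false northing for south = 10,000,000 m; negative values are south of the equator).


For southern: actual = 9448596 - 10000000 = -551404 m

-551404 m


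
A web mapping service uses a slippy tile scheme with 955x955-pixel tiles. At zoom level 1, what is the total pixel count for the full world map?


tiles per axis = 2^1 = 2
total tiles = 2^2 = 4
pixels per axis = 2 * 955 = 1910
total pixels = 1910^2 = 3648100

3648100 pixels


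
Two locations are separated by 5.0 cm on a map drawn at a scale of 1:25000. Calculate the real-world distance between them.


ground = 5.0 cm * 25000 / 100 = 1250.0 m = 1.25 km

1.25 km


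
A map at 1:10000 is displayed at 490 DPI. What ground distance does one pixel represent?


pixel_cm = 2.54 / 490 ≈ 0.005184 cm
ground = pixel_cm * 10000 / 100 = 2.54 * 10000 / (490 * 100) = 25400 / 49000 ≈ 0.52 m

0.52 m


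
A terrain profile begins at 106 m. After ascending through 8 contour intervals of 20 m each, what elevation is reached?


elevation = 106 + 8 * 20 = 266 m

266 m


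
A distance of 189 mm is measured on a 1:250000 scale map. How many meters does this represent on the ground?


ground = 189 mm * 250000 / 1000 = 47250.0 m

47250.0 m


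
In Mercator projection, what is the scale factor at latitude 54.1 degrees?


SF = 1 / cos(54.1) = 1 / 0.586372 = 1.705

1.705


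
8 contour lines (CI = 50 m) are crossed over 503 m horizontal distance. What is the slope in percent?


elevation change = 8 * 50 = 400 m
slope = 400 / 503 * 100 = 79.5%

79.5%


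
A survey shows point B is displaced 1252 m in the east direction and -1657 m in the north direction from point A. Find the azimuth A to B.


az = atan2(1252, -1657) = 142.9 deg
adjusted to 0-360: 142.9 degrees

142.9 degrees


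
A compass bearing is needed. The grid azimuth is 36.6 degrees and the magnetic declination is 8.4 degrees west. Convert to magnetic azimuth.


magnetic azimuth = grid azimuth - declination (east +ve)
mag_az = 36.6 - -8.4 = 45.0 degrees

45.0 degrees


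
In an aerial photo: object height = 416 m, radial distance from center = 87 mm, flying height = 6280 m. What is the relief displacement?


d = h * r / H = 416 * 87 / 6280 = 5.76 mm

5.76 mm


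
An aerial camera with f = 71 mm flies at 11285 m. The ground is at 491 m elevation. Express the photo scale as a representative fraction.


scale = f / (H - h) = 71 mm / 10794 m = 71 / 10794000 = 1:152028

1:152028


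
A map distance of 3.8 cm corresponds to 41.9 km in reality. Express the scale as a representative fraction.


ground = 41.9 km = 4190000 cm; RF denominator = ground / map = 4190000 / 3.8 ≈ 1102632; RF = 1:1102632

1:1102632


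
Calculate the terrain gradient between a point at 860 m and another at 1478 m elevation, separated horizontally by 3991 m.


gradient = (1478 - 860) / 3991 = 618 / 3991 = 0.1548

0.1548


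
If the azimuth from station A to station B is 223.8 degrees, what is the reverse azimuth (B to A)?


back azimuth = (223.8 + 180) mod 360 = 43.8 degrees

43.8 degrees


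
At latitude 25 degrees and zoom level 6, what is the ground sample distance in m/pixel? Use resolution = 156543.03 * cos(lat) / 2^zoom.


res = 156543.03 * cos(25) / 2^6 = 156543.03 * 0.90630779 / 64 = 2216.82 m/pixel

2216.82 m/pixel
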